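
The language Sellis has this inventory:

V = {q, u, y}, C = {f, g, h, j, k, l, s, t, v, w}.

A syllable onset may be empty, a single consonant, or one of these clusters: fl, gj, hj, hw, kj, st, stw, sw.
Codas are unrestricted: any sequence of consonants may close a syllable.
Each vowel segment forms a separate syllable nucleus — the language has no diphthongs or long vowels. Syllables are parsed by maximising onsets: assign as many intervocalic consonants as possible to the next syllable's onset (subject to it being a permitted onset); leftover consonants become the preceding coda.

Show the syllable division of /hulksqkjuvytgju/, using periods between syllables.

Nuclei (vowels): u, q, u, y, u → 5 syllables.
/u…q/ gap (V1→V2): /lks/ — longest licit onset from the right is /s/, leaving /lk/ as coda.
/q…u/ gap (V2→V3): /kj/ is a licit onset in full, so it all attaches to the next syllable.
/u…y/ gap (V3→V4): /v/ is a single consonant, so it becomes the next onset.
/y…u/ gap (V4→V5): /tgj/; trying suffixes from longest down, /gj/ is the first permitted one, so coda /t/ | onset /gj/.

hulk.sq.kju.vyt.gju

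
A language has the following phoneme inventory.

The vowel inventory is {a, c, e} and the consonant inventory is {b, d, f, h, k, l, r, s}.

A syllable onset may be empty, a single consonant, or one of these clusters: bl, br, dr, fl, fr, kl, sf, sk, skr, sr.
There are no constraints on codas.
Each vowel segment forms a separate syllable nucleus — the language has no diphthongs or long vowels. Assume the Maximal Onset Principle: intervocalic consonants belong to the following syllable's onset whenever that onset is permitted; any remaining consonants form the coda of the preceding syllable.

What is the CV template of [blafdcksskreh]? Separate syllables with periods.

Vowels present: a, c, e; each is a nucleus, giving 3 syllables.
V1 /a/ – V2 /c/: /fd/ — longest licit onset from the right is /d/, leaving /f/ as coda.
V2 /c/ – V3 /e/: /ksskr/; trying suffixes from longest down, /skr/ is the first permitted one, so coda /ks/ | onset /skr/.
So the parse is blaf.dcks.skreh.
Mapping each syllable to C/V: /blaf/ → CCVC, /dcks/ → CVCC, /skreh/ → CCCVC.

CCVC.CVCC.CCCVC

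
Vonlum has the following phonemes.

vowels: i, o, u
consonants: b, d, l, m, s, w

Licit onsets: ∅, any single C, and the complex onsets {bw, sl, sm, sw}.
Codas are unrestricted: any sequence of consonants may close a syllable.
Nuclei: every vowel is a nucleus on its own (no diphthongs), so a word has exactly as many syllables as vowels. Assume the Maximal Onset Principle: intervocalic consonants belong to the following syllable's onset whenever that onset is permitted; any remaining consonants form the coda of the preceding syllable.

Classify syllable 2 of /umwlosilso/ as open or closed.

open

Vowels present: u, o, i, o; each is a nucleus, giving 4 syllables.
σ1/σ2 boundary: /mwl/ — longest licit onset from the right is /l/, leaving /mw/ as coda.
σ2/σ3 boundary: just /s/ — single C goes to the following onset.
σ3/σ4 boundary: cluster /ls/ — the longest permitted-onset suffix is /s/; onset = /s/, preceding coda = /l/.
So the parse is umw.lo.sil.so.
Syllable 2 is /lo/; it ends in its nucleus with no coda, so it is open.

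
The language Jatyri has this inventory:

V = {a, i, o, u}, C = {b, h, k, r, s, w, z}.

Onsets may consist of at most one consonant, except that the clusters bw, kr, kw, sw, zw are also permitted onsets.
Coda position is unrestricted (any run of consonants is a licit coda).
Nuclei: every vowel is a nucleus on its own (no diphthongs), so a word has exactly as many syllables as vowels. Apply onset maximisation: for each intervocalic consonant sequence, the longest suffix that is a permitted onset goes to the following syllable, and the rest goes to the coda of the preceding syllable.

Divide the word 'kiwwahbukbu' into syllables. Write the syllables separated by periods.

kiw.wah.buk.bu

The vowels are i, a, u, u — 4 nuclei, so 4 syllables.
/i…a/ gap (V1→V2): /ww/; trying suffixes from longest down, /w/ is the first permitted one, so coda /w/ | onset /w/.
/a…u/ gap (V2→V3): /hb/; trying suffixes from longest down, /b/ is the first permitted one, so coda /h/ | onset /b/.
/u…u/ gap (V3→V4): cluster /kb/ — the longest permitted-onset suffix is /b/; onset = /b/, preceding coda = /k/.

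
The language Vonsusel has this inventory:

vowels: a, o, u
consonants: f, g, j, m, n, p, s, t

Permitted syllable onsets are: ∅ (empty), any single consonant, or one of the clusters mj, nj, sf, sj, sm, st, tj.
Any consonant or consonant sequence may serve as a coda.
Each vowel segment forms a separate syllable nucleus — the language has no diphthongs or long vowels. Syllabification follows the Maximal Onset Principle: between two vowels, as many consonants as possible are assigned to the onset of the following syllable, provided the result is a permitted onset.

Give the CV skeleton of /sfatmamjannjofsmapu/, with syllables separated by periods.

Vowels present: a, a, a, o, a, u; each is a nucleus, giving 6 syllables.
σ1/σ2 boundary: /tm/ splits as /t/ + /m/ (/m/ is the longest suffix that is a licit onset).
σ2/σ3 boundary: /mj/ is a licit onset in full, so it all attaches to the next syllable.
σ3/σ4 boundary: cluster /nnj/ — the longest permitted-onset suffix is /nj/; onset = /nj/, preceding coda = /n/.
σ4/σ5 boundary: /fsm/; trying suffixes from longest down, /sm/ is the first permitted one, so coda /f/ | onset /sm/.
σ5/σ6 boundary: just /p/ — single C goes to the following onset.
Putting it together: sfat.ma.mjan.njof.sma.pu.
Mapping each syllable to C/V: /sfat/ → CCVC, /ma/ → CV, /mjan/ → CCVC, /njof/ → CCVC, /sma/ → CCV, /pu/ → CV.

CCVC.CV.CCVC.CCVC.CCV.CV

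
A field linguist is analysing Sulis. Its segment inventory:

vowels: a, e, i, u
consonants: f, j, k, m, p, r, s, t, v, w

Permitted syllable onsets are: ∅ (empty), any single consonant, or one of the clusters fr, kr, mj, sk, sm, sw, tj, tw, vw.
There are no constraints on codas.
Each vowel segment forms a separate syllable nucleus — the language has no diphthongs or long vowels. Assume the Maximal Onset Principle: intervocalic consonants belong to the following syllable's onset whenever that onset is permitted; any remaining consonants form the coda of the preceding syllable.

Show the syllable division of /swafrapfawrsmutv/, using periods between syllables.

Nuclei (vowels): a, a, a, u → 4 syllables.
Between /a/ (V1) and /a/ (V2): /fr/ is a licit onset in full, so it all attaches to the next syllable.
Between /a/ (V2) and /a/ (V3): /pf/; trying suffixes from longest down, /f/ is the first permitted one, so coda /p/ | onset /f/.
Between /a/ (V3) and /u/ (V4): /wrsm/ splits as /wr/ + /sm/ (/sm/ is the longest suffix that is a licit onset).

swa.frap.fawr.smutv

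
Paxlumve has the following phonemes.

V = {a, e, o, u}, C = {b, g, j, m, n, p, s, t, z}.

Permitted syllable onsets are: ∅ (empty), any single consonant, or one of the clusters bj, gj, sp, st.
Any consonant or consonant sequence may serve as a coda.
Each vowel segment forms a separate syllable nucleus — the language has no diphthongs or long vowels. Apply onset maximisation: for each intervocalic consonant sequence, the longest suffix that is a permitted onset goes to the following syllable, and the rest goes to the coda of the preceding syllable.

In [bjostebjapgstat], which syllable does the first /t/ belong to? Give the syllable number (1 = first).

2

The vowels are o, e, a, a — 4 nuclei, so 4 syllables.
Between /o/ (V1) and /e/ (V2): /st/ is a licit onset in full, so it all attaches to the next syllable.
Between /e/ (V2) and /a/ (V3): /bj/ — entire cluster is a permitted onset → onset /bj/, coda ∅.
Between /a/ (V3) and /a/ (V4): cluster /pgst/ — the longest permitted-onset suffix is /st/; onset = /st/, preceding coda = /pg/.
So the parse is bjo.ste.bjapg.stat.
The first /t/ is in the onset of syllable 2 (/ste/).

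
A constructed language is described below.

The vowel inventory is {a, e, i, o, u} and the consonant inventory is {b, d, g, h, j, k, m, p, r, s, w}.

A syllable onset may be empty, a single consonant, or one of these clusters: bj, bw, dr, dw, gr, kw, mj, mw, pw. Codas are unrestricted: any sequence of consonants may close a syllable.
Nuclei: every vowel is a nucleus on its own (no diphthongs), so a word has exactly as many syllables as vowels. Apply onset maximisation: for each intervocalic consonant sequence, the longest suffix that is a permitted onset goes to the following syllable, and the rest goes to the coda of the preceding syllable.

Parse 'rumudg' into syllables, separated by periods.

Vowels present: u, u; each is a nucleus, giving 2 syllables.
V1 /u/ – V2 /u/: /m/ is a single consonant, so it becomes the next onset.

ru.mudg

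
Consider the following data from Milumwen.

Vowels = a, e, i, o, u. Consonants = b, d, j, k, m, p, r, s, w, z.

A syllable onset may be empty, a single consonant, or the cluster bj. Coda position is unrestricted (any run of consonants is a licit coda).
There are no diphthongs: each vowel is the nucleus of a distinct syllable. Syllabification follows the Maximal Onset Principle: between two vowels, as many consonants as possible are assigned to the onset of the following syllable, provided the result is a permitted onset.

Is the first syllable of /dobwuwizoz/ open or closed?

closed

Vowels present: o, u, i, o; each is a nucleus, giving 4 syllables.
/o…u/ gap (V1→V2): /bw/ splits as /b/ + /w/ (/w/ is the longest suffix that is a licit onset).
/u…i/ gap (V2→V3): /w/ → onset of the next syllable (single consonants are always licit onsets).
/i…o/ gap (V3→V4): /z/ → onset of the next syllable (single consonants are always licit onsets).
Result: dob.wu.wi.zoz.
Syllable 1 is /dob/ with coda /b/, so it is closed.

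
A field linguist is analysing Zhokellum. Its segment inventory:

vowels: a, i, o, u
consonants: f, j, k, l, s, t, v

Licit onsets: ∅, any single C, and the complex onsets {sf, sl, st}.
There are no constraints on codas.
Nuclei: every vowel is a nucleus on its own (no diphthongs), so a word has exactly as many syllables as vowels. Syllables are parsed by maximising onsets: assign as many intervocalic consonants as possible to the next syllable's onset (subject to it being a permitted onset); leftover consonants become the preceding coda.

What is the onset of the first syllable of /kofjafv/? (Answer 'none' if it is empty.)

The vowels are o, a — 2 nuclei, so 2 syllables.
V1 /o/ – V2 /a/: cluster /fj/ — the longest permitted-onset suffix is /j/; onset = /j/, preceding coda = /f/.
Result: kof.jafv.
Syllable 1 is /kof/: onset /k/, nucleus /o/, coda /f/.

k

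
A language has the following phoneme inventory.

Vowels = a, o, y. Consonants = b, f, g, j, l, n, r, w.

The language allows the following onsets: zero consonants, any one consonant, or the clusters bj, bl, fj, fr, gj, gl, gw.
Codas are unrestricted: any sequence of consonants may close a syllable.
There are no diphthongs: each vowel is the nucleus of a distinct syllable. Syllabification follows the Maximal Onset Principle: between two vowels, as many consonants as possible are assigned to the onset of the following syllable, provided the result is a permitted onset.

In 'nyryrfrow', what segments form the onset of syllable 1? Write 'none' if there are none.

n

Vowels present: y, y, o; each is a nucleus, giving 3 syllables.
Between /y/ (V1) and /y/ (V2): /r/ → onset of the next syllable (single consonants are always licit onsets).
Between /y/ (V2) and /o/ (V3): cluster /rfr/ — the longest permitted-onset suffix is /fr/; onset = /fr/, preceding coda = /r/.
So the parse is ny.ryr.frow.
Syllable 1 is /ny/: onset /n/, nucleus /y/, coda ∅.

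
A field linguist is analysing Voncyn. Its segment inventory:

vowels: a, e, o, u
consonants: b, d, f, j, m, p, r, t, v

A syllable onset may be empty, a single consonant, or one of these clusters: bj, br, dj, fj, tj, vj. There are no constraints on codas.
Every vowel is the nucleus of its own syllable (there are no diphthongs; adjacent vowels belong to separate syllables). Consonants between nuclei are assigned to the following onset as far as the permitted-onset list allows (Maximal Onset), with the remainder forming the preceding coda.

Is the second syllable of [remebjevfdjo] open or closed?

open

The vowels are e, e, e, o — 4 nuclei, so 4 syllables.
σ1/σ2 boundary: /m/ → onset of the next syllable (single consonants are always licit onsets).
σ2/σ3 boundary: /bj/ is a licit onset in full, so it all attaches to the next syllable.
σ3/σ4 boundary: cluster /vfdj/ — the longest permitted-onset suffix is /dj/; onset = /dj/, preceding coda = /vf/.
Putting it together: re.me.bjevf.djo.
Syllable 2 is /me/; it ends in its nucleus with no coda, so it is open.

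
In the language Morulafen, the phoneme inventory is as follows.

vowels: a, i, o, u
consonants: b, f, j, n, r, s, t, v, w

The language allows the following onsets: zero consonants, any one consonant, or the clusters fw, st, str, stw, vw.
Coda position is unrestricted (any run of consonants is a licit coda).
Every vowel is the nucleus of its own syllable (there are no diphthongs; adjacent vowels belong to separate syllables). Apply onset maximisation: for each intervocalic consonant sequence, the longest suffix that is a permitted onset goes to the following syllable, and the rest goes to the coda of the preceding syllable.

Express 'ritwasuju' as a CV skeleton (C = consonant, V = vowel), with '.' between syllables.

CVC.CV.CV.CV

The vowels are i, a, u, u — 4 nuclei, so 4 syllables.
σ1/σ2 boundary: /tw/ — longest licit onset from the right is /w/, leaving /t/ as coda.
σ2/σ3 boundary: /s/ → onset of the next syllable (single consonants are always licit onsets).
σ3/σ4 boundary: /j/ is a single consonant, so it becomes the next onset.
Result: rit.wa.su.ju.
Mapping each syllable to C/V: /rit/ → CVC, /wa/ → CV, /su/ → CV, /ju/ → CV.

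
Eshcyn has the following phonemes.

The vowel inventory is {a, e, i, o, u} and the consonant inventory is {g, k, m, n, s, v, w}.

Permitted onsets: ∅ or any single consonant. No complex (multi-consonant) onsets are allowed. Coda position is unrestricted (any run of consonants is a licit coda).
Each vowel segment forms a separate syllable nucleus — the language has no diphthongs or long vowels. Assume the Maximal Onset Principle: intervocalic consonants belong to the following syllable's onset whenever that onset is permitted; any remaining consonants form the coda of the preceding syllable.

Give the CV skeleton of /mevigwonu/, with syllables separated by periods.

CV.CVC.CV.CV

The vowels are e, i, o, u — 4 nuclei, so 4 syllables.
σ1/σ2 boundary: /v/ → onset of the next syllable (single consonants are always licit onsets).
σ2/σ3 boundary: cluster /gw/ — the longest permitted-onset suffix is /w/; onset = /w/, preceding coda = /g/.
σ3/σ4 boundary: just /n/ — single C goes to the following onset.
Syllabification: me.vig.wo.nu.
Mapping each syllable to C/V: /me/ → CV, /vig/ → CVC, /wo/ → CV, /nu/ → CV.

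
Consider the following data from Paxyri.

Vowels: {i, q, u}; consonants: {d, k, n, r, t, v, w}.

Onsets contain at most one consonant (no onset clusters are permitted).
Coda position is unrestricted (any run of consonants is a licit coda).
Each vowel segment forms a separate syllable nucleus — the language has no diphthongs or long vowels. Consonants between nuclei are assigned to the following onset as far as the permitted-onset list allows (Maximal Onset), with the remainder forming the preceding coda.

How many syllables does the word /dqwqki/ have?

3

The vowels are q, q, i — 3 nuclei, so 3 syllables.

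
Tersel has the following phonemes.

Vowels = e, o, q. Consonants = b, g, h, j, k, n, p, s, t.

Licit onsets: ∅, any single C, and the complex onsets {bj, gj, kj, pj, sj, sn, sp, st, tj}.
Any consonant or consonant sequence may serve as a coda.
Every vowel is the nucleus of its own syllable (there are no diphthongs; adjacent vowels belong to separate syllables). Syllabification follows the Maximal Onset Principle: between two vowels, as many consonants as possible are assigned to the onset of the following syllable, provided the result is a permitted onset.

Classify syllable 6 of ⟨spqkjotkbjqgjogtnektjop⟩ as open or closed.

closed

The vowels are q, o, q, o, e, o — 6 nuclei, so 6 syllables.
σ1/σ2 boundary: /kj/ is a licit onset in full, so it all attaches to the next syllable.
σ2/σ3 boundary: /tkbj/; trying suffixes from longest down, /bj/ is the first permitted one, so coda /tk/ | onset /bj/.
σ3/σ4 boundary: /gj/ is a licit onset in full, so it all attaches to the next syllable.
σ4/σ5 boundary: /gtn/ — longest licit onset from the right is /n/, leaving /gt/ as coda.
σ5/σ6 boundary: /ktj/; trying suffixes from longest down, /tj/ is the first permitted one, so coda /k/ | onset /tj/.
Syllabification: spq.kjotk.bjq.gjogt.nek.tjop.
Syllable 6 is /tjop/ with coda /p/, so it is closed.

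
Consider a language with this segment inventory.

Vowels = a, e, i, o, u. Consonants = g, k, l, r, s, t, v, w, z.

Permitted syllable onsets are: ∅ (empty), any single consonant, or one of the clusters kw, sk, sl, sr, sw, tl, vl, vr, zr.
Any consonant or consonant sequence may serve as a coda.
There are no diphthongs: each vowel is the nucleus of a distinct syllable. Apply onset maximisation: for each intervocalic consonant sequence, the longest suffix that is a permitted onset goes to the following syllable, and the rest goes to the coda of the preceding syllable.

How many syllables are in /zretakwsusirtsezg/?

5

The vowels are e, a, u, i, e — 5 nuclei, so 5 syllables.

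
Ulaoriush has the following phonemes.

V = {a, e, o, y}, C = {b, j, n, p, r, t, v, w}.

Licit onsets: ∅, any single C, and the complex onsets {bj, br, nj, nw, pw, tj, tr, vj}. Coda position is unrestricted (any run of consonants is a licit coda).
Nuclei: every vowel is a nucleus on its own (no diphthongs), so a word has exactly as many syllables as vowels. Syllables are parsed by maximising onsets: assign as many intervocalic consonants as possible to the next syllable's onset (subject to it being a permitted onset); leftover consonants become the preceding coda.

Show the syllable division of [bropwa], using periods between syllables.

bro.pwa

Vowels present: o, a; each is a nucleus, giving 2 syllables.
/o…a/ gap (V1→V2): /pw/ — entire cluster is a permitted onset → onset /pw/, coda ∅.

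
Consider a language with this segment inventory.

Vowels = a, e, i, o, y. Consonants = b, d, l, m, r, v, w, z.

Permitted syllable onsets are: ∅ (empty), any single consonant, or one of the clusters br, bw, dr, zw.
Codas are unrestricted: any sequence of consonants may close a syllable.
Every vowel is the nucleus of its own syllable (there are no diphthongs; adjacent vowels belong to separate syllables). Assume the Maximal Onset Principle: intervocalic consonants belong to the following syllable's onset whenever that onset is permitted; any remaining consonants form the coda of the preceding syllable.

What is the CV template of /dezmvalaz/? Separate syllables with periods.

CVCC.CV.CVC

Vowels present: e, a, a; each is a nucleus, giving 3 syllables.
Between /e/ (V1) and /a/ (V2): /zmv/ — longest licit onset from the right is /v/, leaving /zm/ as coda.
Between /a/ (V2) and /a/ (V3): /l/ → onset of the next syllable (single consonants are always licit onsets).
Syllabification: dezm.va.laz.
Mapping each syllable to C/V: /dezm/ → CVCC, /va/ → CV, /laz/ → CVC.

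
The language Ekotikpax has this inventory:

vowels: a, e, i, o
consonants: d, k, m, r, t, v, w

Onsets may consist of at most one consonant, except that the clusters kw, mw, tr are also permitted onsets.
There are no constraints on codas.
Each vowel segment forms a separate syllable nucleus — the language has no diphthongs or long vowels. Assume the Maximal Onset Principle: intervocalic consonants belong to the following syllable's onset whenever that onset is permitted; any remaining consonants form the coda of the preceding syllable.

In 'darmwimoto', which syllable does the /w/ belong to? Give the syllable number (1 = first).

Nuclei (vowels): a, i, o, o → 4 syllables.
σ1/σ2 boundary: cluster /rmw/ — the longest permitted-onset suffix is /mw/; onset = /mw/, preceding coda = /r/.
σ2/σ3 boundary: /m/ is a single consonant, so it becomes the next onset.
σ3/σ4 boundary: /t/ is a single consonant, so it becomes the next onset.
Syllabification: dar.mwi.mo.to.
The /w/ is in the onset of syllable 2 (/mwi/).

2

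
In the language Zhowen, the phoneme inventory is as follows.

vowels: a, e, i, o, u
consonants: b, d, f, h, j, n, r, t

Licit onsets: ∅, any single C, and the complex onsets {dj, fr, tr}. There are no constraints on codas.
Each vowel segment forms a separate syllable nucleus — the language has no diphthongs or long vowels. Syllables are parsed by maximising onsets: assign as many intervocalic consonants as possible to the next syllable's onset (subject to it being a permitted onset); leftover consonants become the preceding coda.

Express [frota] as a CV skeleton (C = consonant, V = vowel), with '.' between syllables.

The vowels are o, a — 2 nuclei, so 2 syllables.
σ1/σ2 boundary: /t/ is a single consonant, so it becomes the next onset.
Putting it together: fro.ta.
Mapping each syllable to C/V: /fro/ → CCV, /ta/ → CV.

CCV.CV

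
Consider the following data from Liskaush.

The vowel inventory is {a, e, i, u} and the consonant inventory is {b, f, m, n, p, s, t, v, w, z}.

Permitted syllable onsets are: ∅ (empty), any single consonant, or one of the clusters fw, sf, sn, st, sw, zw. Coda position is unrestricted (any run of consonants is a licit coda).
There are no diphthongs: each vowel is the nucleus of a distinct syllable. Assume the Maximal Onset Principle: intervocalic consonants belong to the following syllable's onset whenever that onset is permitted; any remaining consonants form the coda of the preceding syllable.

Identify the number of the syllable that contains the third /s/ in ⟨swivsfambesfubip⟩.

4

Vowels present: i, a, e, u, i; each is a nucleus, giving 5 syllables.
Between /i/ (V1) and /a/ (V2): /vsf/; trying suffixes from longest down, /sf/ is the first permitted one, so coda /v/ | onset /sf/.
Between /a/ (V2) and /e/ (V3): /mb/; trying suffixes from longest down, /b/ is the first permitted one, so coda /m/ | onset /b/.
Between /e/ (V3) and /u/ (V4): /sf/ — entire cluster is a permitted onset → onset /sf/, coda ∅.
Between /u/ (V4) and /i/ (V5): /b/ is a single consonant, so it becomes the next onset.
Putting it together: swiv.sfam.be.sfu.bip.
The third /s/ is in the onset of syllable 4 (/sfu/).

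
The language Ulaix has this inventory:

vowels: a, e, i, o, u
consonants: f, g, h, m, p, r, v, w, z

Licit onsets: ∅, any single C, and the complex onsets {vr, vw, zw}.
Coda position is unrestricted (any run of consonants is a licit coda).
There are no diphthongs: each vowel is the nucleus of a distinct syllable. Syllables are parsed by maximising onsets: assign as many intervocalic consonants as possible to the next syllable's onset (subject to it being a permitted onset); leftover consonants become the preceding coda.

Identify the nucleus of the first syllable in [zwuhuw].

Vowels present: u, u; each is a nucleus, giving 2 syllables.
The first nucleus (vowel 1 from the left) is /u/.

u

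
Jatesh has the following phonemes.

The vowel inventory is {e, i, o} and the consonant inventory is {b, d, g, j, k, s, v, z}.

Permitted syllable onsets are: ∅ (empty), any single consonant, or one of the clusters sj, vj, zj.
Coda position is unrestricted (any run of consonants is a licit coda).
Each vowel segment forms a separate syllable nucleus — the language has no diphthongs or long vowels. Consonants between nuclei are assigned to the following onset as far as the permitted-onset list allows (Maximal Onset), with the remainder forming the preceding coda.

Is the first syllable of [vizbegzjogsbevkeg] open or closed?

Nuclei (vowels): i, e, o, e, e → 5 syllables.
σ1/σ2 boundary: /zb/ splits as /z/ + /b/ (/b/ is the longest suffix that is a licit onset).
σ2/σ3 boundary: cluster /gzj/ — the longest permitted-onset suffix is /zj/; onset = /zj/, preceding coda = /g/.
σ3/σ4 boundary: /gsb/ — longest licit onset from the right is /b/, leaving /gs/ as coda.
σ4/σ5 boundary: cluster /vk/ — the longest permitted-onset suffix is /k/; onset = /k/, preceding coda = /v/.
So the parse is viz.beg.zjogs.bev.keg.
Syllable 1 is /viz/ with coda /z/, so it is closed.

closed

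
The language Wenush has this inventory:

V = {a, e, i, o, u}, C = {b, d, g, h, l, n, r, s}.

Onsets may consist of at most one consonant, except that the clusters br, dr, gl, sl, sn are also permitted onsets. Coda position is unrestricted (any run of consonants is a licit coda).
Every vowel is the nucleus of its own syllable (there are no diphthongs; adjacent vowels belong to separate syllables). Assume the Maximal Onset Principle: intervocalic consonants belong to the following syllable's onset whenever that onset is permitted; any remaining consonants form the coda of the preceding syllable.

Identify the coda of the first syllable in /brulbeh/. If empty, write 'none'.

Vowels present: u, e; each is a nucleus, giving 2 syllables.
V1 /u/ – V2 /e/: cluster /lb/ — the longest permitted-onset suffix is /b/; onset = /b/, preceding coda = /l/.
So the parse is brul.beh.
Syllable 1 is /brul/: onset /br/, nucleus /u/, coda /l/.

l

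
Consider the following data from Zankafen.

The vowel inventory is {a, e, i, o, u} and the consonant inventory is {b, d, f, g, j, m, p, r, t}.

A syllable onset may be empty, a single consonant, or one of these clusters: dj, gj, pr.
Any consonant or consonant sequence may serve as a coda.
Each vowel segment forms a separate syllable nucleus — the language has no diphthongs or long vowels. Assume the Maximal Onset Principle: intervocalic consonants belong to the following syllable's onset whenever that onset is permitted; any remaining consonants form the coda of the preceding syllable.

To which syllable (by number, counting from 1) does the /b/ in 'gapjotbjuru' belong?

2

Nuclei (vowels): a, o, u, u → 4 syllables.
/a…o/ gap (V1→V2): cluster /pj/ — the longest permitted-onset suffix is /j/; onset = /j/, preceding coda = /p/.
/o…u/ gap (V2→V3): /tbj/ splits as /tb/ + /j/ (/j/ is the longest suffix that is a licit onset).
/u…u/ gap (V3→V4): /r/ → onset of the next syllable (single consonants are always licit onsets).
Putting it together: gap.jotb.ju.ru.
The /b/ is in the coda of syllable 2 (/jotb/).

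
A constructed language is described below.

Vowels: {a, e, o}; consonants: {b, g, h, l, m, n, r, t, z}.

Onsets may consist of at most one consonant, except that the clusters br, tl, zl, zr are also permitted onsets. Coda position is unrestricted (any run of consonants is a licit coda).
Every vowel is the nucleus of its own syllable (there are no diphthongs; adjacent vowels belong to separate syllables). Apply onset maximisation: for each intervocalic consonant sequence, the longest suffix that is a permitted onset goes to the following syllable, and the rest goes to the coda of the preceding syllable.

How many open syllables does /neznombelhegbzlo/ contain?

Vowels present: e, o, e, e, o; each is a nucleus, giving 5 syllables.
/e…o/ gap (V1→V2): cluster /zn/ — the longest permitted-onset suffix is /n/; onset = /n/, preceding coda = /z/.
/o…e/ gap (V2→V3): /mb/; trying suffixes from longest down, /b/ is the first permitted one, so coda /m/ | onset /b/.
/e…e/ gap (V3→V4): /lh/; trying suffixes from longest down, /h/ is the first permitted one, so coda /l/ | onset /h/.
/e…o/ gap (V4→V5): /gbzl/ splits as /gb/ + /zl/ (/zl/ is the longest suffix that is a licit onset).
Syllabification: nez.nom.bel.hegb.zlo.
Classifying each syllable: /nez/ (closed), /nom/ (closed), /bel/ (closed), /hegb/ (closed), /zlo/ (open).
Open syllables: 1.

1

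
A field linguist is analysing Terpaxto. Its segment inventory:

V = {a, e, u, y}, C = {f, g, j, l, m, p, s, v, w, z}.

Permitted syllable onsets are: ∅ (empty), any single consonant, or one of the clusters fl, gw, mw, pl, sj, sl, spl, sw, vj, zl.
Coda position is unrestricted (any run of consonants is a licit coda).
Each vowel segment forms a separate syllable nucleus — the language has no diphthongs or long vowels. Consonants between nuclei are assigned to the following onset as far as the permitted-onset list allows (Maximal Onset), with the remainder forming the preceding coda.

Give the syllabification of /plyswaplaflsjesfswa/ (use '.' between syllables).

Nuclei (vowels): y, a, a, e, a → 5 syllables.
σ1/σ2 boundary: /sw/ — entire cluster is a permitted onset → onset /sw/, coda ∅.
σ2/σ3 boundary: cluster /pl/ — /pl/ is itself a permitted onset, so the whole cluster goes right; preceding coda = ∅.
σ3/σ4 boundary: /flsj/ splits as /fl/ + /sj/ (/sj/ is the longest suffix that is a licit onset).
σ4/σ5 boundary: cluster /sfsw/ — the longest permitted-onset suffix is /sw/; onset = /sw/, preceding coda = /sf/.

ply.swa.plafl.sjesf.swa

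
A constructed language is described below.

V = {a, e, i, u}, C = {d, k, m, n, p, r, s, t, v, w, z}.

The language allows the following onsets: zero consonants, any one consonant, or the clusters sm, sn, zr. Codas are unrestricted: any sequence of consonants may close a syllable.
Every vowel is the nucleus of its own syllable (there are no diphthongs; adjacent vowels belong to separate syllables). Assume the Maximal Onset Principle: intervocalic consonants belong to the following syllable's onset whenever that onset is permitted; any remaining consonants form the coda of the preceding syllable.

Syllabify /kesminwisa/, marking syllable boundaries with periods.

Vowels present: e, i, i, a; each is a nucleus, giving 4 syllables.
Between /e/ (V1) and /i/ (V2): cluster /sm/ — /sm/ is itself a permitted onset, so the whole cluster goes right; preceding coda = ∅.
Between /i/ (V2) and /i/ (V3): cluster /nw/ — the longest permitted-onset suffix is /w/; onset = /w/, preceding coda = /n/.
Between /i/ (V3) and /a/ (V4): /s/ → onset of the next syllable (single consonants are always licit onsets).

ke.smin.wi.sa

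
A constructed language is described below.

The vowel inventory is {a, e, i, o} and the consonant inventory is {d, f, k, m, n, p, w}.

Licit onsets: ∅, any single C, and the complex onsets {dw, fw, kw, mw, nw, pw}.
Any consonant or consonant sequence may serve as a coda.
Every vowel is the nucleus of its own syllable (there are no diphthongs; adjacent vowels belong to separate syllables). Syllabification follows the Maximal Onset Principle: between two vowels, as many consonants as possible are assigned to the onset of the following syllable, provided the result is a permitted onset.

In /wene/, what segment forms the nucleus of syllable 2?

e

Vowels present: e, e; each is a nucleus, giving 2 syllables.
The second nucleus (vowel 2 from the left) is /e/.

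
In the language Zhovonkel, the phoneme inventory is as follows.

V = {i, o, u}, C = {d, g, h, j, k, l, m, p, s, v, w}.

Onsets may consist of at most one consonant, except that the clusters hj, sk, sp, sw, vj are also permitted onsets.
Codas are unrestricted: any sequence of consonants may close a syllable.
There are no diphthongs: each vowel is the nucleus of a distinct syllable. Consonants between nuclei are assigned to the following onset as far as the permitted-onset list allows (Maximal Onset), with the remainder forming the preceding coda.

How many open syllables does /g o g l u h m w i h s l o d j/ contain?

0

Vowels present: o, u, i, o; each is a nucleus, giving 4 syllables.
V1 /o/ – V2 /u/: /gl/; trying suffixes from longest down, /l/ is the first permitted one, so coda /g/ | onset /l/.
V2 /u/ – V3 /i/: /hmw/; trying suffixes from longest down, /w/ is the first permitted one, so coda /hm/ | onset /w/.
V3 /i/ – V4 /o/: /hsl/ splits as /hs/ + /l/ (/l/ is the longest suffix that is a licit onset).
Putting it together: gog.luhm.wihs.lodj.
Classifying each syllable: /gog/ (closed), /luhm/ (closed), /wihs/ (closed), /lodj/ (closed).
Open syllables: 0.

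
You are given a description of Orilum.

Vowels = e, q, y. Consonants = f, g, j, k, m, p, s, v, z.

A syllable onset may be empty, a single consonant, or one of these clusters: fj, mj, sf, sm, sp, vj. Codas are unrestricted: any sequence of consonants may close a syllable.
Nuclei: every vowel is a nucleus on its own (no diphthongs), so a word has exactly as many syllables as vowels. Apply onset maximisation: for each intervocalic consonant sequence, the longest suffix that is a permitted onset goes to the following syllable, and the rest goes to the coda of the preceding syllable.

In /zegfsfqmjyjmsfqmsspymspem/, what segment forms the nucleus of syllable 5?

y

The vowels are e, q, y, q, y, e — 6 nuclei, so 6 syllables.
The fifth nucleus (vowel 5 from the left) is /y/.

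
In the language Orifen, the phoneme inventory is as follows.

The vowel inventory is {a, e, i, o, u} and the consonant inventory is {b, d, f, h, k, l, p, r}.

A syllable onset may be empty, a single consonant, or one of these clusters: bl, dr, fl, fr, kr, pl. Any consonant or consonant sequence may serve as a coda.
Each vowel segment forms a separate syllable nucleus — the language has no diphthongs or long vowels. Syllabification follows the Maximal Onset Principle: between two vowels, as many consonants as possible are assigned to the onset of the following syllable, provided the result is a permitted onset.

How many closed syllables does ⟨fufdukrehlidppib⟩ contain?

Vowels present: u, u, e, i, i; each is a nucleus, giving 5 syllables.
Between /u/ (V1) and /u/ (V2): /fd/; trying suffixes from longest down, /d/ is the first permitted one, so coda /f/ | onset /d/.
Between /u/ (V2) and /e/ (V3): /kr/ — entire cluster is a permitted onset → onset /kr/, coda ∅.
Between /e/ (V3) and /i/ (V4): cluster /hl/ — the longest permitted-onset suffix is /l/; onset = /l/, preceding coda = /h/.
Between /i/ (V4) and /i/ (V5): /dpp/ splits as /dp/ + /p/ (/p/ is the longest suffix that is a licit onset).
Result: fuf.du.kreh.lidp.pib.
Classifying each syllable: /fuf/ (closed), /du/ (open), /kreh/ (closed), /lidp/ (closed), /pib/ (closed).
Closed syllables: 4.

4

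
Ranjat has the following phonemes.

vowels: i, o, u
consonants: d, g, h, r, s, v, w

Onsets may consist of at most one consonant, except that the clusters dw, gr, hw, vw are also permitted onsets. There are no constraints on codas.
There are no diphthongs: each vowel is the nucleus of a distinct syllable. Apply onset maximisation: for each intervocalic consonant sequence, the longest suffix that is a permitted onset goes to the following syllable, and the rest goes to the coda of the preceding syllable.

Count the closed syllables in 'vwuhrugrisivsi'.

2

Nuclei (vowels): u, u, i, i, i → 5 syllables.
/u…u/ gap (V1→V2): cluster /hr/ — the longest permitted-onset suffix is /r/; onset = /r/, preceding coda = /h/.
/u…i/ gap (V2→V3): cluster /gr/ — /gr/ is itself a permitted onset, so the whole cluster goes right; preceding coda = ∅.
/i…i/ gap (V3→V4): /s/ → onset of the next syllable (single consonants are always licit onsets).
/i…i/ gap (V4→V5): cluster /vs/ — the longest permitted-onset suffix is /s/; onset = /s/, preceding coda = /v/.
Syllabification: vwuh.ru.gri.siv.si.
Classifying each syllable: /vwuh/ (closed), /ru/ (open), /gri/ (open), /siv/ (closed), /si/ (open).
Closed syllables: 2.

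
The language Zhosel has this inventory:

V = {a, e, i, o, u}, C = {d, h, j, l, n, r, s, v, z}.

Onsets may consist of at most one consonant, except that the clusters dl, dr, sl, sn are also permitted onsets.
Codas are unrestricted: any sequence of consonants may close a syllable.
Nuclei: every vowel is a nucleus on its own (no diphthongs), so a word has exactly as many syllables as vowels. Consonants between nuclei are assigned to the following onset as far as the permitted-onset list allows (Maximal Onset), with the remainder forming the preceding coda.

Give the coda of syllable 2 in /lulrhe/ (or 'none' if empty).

The vowels are u, e — 2 nuclei, so 2 syllables.
Between /u/ (V1) and /e/ (V2): /lrh/ — longest licit onset from the right is /h/, leaving /lr/ as coda.
So the parse is lulr.he.
Syllable 2 is /he/: onset /h/, nucleus /e/, coda ∅.

none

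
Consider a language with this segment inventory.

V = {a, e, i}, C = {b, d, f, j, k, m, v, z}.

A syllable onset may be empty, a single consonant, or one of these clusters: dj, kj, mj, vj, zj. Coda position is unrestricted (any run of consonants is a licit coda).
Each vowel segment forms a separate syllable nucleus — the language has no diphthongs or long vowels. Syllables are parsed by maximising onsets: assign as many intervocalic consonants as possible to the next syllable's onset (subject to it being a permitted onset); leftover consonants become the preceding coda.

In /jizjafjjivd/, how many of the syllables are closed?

Vowels present: i, a, i; each is a nucleus, giving 3 syllables.
/i…a/ gap (V1→V2): /zj/ — entire cluster is a permitted onset → onset /zj/, coda ∅.
/a…i/ gap (V2→V3): cluster /fjj/ — the longest permitted-onset suffix is /j/; onset = /j/, preceding coda = /fj/.
Putting it together: ji.zjafj.jivd.
Classifying each syllable: /ji/ (open), /zjafj/ (closed), /jivd/ (closed).
Closed syllables: 2.

2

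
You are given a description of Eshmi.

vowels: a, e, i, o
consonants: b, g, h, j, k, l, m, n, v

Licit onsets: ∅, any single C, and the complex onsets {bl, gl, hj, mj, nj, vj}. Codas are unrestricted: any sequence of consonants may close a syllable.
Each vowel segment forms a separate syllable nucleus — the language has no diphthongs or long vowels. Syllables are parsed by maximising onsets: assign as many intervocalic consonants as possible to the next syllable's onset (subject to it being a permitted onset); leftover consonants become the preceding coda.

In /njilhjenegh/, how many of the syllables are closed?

2

Nuclei (vowels): i, e, e → 3 syllables.
Between /i/ (V1) and /e/ (V2): /lhj/ — longest licit onset from the right is /hj/, leaving /l/ as coda.
Between /e/ (V2) and /e/ (V3): /n/ is a single consonant, so it becomes the next onset.
So the parse is njil.hje.negh.
Classifying each syllable: /njil/ (closed), /hje/ (open), /negh/ (closed).
Closed syllables: 2.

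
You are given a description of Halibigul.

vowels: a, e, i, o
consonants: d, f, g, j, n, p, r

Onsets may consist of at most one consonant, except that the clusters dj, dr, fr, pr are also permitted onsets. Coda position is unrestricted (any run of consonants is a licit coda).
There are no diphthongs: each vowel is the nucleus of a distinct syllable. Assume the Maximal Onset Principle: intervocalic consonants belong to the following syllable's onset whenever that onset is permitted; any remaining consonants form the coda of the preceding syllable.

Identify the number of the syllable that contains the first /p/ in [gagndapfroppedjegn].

The vowels are a, a, o, e, e — 5 nuclei, so 5 syllables.
σ1/σ2 boundary: cluster /gnd/ — the longest permitted-onset suffix is /d/; onset = /d/, preceding coda = /gn/.
σ2/σ3 boundary: /pfr/; trying suffixes from longest down, /fr/ is the first permitted one, so coda /p/ | onset /fr/.
σ3/σ4 boundary: /pp/; trying suffixes from longest down, /p/ is the first permitted one, so coda /p/ | onset /p/.
σ4/σ5 boundary: /dj/ is a licit onset in full, so it all attaches to the next syllable.
Putting it together: gagn.dap.frop.pe.djegn.
The first /p/ is in the coda of syllable 2 (/dap/).

2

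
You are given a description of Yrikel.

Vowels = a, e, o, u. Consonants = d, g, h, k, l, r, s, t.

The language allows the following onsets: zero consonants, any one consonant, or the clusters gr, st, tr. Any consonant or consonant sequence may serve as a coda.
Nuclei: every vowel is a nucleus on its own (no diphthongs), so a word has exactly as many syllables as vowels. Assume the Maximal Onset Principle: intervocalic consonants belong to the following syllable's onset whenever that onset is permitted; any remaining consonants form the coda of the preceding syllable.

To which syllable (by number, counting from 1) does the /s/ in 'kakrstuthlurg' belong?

2

Nuclei (vowels): a, u, u → 3 syllables.
Between /a/ (V1) and /u/ (V2): cluster /krst/ — the longest permitted-onset suffix is /st/; onset = /st/, preceding coda = /kr/.
Between /u/ (V2) and /u/ (V3): /thl/ — longest licit onset from the right is /l/, leaving /th/ as coda.
So the parse is kakr.stuth.lurg.
The /s/ is in the onset of syllable 2 (/stuth/).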